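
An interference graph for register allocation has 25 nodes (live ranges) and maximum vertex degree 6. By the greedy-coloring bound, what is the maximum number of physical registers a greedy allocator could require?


Greedy coloring never needs more than (max_degree + 1) colors: when coloring a vertex, at most max_degree neighbors are already colored.
Upper bound = 6 + 1 = 7

7


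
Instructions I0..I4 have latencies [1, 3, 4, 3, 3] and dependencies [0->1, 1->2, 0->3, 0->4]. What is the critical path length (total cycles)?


Compute longest path through dependency graph: dist(Ik) = max over predecessors of dist + latency(Ik).
dist(I0) = latency 1 = 1
dist(I1) = dist(I0) + 3 = 1 + 3 = 4
dist(I2) = dist(I1) + 4 = 4 + 4 = 8
dist(I3) = dist(I0) + 3 = 1 + 3 = 4
dist(I4) = dist(I0) + 3 = 1 + 3 = 4
Critical path = max dist = 8

8


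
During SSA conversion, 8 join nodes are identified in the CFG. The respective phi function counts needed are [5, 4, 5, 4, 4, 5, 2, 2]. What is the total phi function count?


Total phi functions = sum of phi functions at each join node
= 5 + 4 + 5 + 4 + 4 + 5 + 2 + 2 = 31

31


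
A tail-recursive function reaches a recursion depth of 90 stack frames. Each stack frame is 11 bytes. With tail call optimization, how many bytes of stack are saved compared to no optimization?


Without TCO: 90 * 11 = 990 bytes
With TCO: reuse 1 frame = 11 bytes
Savings = 990 - 11 = 979

979


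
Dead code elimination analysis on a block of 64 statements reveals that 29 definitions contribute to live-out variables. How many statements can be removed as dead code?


Dead code = total statements - live definitions
= 64 - 29 = 35

35


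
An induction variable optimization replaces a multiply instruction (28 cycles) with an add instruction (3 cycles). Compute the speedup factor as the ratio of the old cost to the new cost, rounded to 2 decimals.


Ratio = mult_cost / add_cost = 28 / 3 = 9.33

9.33


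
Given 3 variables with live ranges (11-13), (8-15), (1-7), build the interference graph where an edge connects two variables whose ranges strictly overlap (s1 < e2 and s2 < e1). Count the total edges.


Check all pairs for overlapping intervals.
Two intervals (s1,e1) and (s2,e2) overlap if s1 < e2 and s2 < e1.
v0 (11-13) vs v1..v2: overlaps v1 -> 1
v1 (8-15) vs v2: overlaps none -> 0
Total overlapping pairs = 1 + 0 = 1

1


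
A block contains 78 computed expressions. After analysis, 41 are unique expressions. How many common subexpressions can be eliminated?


CSE count = total expressions - unique expressions
= 78 - 41 = 37

37


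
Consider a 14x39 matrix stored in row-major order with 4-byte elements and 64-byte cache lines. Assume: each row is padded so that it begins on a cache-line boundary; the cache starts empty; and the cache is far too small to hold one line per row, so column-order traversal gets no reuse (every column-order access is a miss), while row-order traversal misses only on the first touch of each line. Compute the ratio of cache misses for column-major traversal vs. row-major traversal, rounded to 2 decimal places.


Each row occupies 39 * 4 = 156 bytes and starts on a line boundary, so it spans ceil(156 / 64) = 3 cache lines.
Row-major traversal misses (one per line touched): 14 * ceil(39 * 4 / 64) = 42
Column-major traversal misses (no reuse, every access misses): 14 * 39 = 546
Ratio = 546 / 42 = 13.0

13.0


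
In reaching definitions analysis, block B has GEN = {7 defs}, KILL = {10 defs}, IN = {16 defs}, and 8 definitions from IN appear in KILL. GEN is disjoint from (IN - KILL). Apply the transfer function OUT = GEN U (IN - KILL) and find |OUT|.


IN - KILL: 16 - 8 = 8 surviving definitions
OUT = GEN + surviving = 7 + 8 = 15

15


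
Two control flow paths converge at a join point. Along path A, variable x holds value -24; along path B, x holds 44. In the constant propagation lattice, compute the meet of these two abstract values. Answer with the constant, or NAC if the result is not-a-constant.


Meet operation: if both paths give the same constant, result is that constant; if they differ, result is NAC (not-a-constant).
Path A: -24, Path B: 44 -> differ
Result: not-a-constant -> NAC

NAC


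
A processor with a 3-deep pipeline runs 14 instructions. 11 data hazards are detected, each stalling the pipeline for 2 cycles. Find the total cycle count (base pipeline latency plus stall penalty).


Base cycles = 3 + 14 - 1 = 16
Total stalls = 11 * 2 = 22
Total = 16 + 22 = 38

38


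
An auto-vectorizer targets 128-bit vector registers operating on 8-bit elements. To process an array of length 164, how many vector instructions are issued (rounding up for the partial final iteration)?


Width = 128 / 8 = 16 elements per vector op
Iterations = ceil(164 / 16) = 11

11


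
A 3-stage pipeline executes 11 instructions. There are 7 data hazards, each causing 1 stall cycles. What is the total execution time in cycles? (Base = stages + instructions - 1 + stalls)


Base cycles = 3 + 11 - 1 = 13
Total stalls = 7 * 1 = 7
Total = 13 + 7 = 20

20


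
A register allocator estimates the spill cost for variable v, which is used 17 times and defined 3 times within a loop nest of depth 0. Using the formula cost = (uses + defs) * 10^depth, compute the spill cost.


uses + defs = 17 + 3 = 20
10^0 = 1
Spill cost = 20 * 1 = 20

20


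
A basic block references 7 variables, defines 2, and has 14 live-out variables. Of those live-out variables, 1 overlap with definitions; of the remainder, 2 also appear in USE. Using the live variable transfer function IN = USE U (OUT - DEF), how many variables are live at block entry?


OUT - DEF: 14 - 1 = 13
|IN| = |USE| + |OUT - DEF| - |USE ∩ (OUT - DEF)| = 7 + 13 - 2 = 18

18


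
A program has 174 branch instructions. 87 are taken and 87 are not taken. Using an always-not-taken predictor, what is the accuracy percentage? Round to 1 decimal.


Predictor: always-not-taken
Correct predictions = 87
Accuracy = 87 / 174 * 100 = 50.0%

50.0


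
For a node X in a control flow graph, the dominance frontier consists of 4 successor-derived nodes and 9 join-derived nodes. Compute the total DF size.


DF(X) = direct successor contributions + join point contributions
= 4 + 9 = 13

13


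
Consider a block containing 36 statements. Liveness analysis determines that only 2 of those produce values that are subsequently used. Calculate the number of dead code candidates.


Dead code = total statements - live definitions
= 36 - 2 = 34

34


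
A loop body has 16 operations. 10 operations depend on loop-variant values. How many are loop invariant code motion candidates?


Invariant candidates = total - loop-dependent
= 16 - 10 = 6

6


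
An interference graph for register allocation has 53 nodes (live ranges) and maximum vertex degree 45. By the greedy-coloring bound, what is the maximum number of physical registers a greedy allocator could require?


Greedy coloring never needs more than (max_degree + 1) colors: when coloring a vertex, at most max_degree neighbors are already colored.
Upper bound = 45 + 1 = 46

46


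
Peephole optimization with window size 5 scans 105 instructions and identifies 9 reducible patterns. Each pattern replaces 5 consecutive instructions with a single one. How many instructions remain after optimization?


Each match removes 4 instructions.
Total removed = 9 * 4 = 36
Remaining = 105 - 36 = 69

69


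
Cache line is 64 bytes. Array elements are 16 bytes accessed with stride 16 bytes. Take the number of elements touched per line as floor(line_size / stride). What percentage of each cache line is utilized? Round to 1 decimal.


Elements per cache line = floor(64 / 16) = 4
Bytes used = 4 * 16 = 64
Utilization = 64 / 64 * 100 = 100.0%

100.0


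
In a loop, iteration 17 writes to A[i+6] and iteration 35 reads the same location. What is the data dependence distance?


Distance = read iteration - write iteration
= 35 - 17 = 18

18


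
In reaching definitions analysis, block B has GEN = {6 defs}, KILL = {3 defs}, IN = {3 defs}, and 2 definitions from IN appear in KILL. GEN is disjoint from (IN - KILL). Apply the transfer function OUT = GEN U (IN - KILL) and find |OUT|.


IN - KILL: 3 - 2 = 1 surviving definitions
OUT = GEN + surviving = 6 + 1 = 7

7


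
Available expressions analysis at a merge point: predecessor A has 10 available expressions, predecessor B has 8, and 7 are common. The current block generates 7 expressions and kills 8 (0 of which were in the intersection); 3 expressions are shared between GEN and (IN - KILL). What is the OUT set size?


IN = intersection of predecessors = 7
IN - KILL = 7 - 0 = 7
|OUT| = |GEN| + |IN - KILL| - |GEN ∩ (IN - KILL)| = 7 + 7 - 3 = 11

11


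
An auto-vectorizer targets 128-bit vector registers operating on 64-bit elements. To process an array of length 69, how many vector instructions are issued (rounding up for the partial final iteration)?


Width = 128 / 64 = 2 elements per vector op
Iterations = ceil(69 / 2) = 35

35


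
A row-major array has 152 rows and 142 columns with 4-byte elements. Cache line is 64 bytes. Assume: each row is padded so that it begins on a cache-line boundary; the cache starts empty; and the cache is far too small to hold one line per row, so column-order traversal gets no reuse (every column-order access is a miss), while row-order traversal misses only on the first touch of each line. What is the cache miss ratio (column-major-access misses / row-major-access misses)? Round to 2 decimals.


Each row occupies 142 * 4 = 568 bytes and starts on a line boundary, so it spans ceil(568 / 64) = 9 cache lines.
Row-major traversal misses (one per line touched): 152 * ceil(142 * 4 / 64) = 1368
Column-major traversal misses (no reuse, every access misses): 152 * 142 = 21584
Ratio = 21584 / 1368 = 15.78

15.78


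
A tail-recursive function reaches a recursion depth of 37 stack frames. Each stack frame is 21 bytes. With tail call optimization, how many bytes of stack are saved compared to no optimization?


Without TCO: 37 * 21 = 777 bytes
With TCO: reuse 1 frame = 21 bytes
Savings = 777 - 21 = 756

756


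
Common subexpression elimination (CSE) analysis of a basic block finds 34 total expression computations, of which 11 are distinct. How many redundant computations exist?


CSE count = total expressions - unique expressions
= 34 - 11 = 23

23


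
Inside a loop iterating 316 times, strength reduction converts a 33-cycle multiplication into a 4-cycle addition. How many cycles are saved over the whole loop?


Per-iteration saving = 33 - 4 = 29
Total saved = 316 * 29 = 9164

9164


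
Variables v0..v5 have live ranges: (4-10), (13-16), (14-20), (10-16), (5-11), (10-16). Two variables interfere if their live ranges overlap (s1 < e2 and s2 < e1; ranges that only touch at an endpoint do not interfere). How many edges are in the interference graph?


Check all pairs for overlapping intervals.
Two intervals (s1,e1) and (s2,e2) overlap if s1 < e2 and s2 < e1.
v0 (4-10) vs v1..v5: overlaps v4 -> 1
v1 (13-16) vs v2..v5: overlaps v2, v3, v5 -> 3
v2 (14-20) vs v3..v5: overlaps v3, v5 -> 2
v3 (10-16) vs v4..v5: overlaps v4, v5 -> 2
v4 (5-11) vs v5: overlaps v5 -> 1
Total overlapping pairs = 1 + 3 + 2 + 2 + 1 = 9

9


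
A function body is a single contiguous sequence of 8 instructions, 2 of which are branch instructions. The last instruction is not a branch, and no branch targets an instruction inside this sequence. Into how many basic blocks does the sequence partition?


With no in-sequence branch targets, the leaders are the first instruction plus the instruction after each branch.
Number of basic blocks = branches + 1
= 2 + 1 = 3

3


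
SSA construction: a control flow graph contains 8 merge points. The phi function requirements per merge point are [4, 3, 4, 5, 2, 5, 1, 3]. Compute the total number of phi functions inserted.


Total phi functions = sum of phi functions at each join node
= 4 + 3 + 4 + 5 + 2 + 5 + 1 + 3 = 27

27


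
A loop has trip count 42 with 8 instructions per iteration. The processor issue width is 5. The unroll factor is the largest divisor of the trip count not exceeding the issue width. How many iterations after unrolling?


Largest divisor of 42 <= 5 is 3
New iterations = 42 / 3 = 14

14


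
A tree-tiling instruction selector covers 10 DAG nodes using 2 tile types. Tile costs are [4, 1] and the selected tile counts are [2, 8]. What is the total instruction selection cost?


Total cost = sum(count_i * cost_i)
= 2*4 + 8*1
= 16

16


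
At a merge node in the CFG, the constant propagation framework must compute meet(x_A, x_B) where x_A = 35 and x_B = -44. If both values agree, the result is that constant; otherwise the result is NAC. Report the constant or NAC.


Meet operation: if both paths give the same constant, result is that constant; if they differ, result is NAC (not-a-constant).
Path A: 35, Path B: -44 -> differ
Result: not-a-constant -> NAC

NAC


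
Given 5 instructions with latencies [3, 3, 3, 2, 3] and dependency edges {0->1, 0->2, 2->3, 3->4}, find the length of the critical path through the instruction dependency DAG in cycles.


Compute longest path through dependency graph: dist(Ik) = max over predecessors of dist + latency(Ik).
dist(I0) = latency 3 = 3
dist(I1) = dist(I0) + 3 = 3 + 3 = 6
dist(I2) = dist(I0) + 3 = 3 + 3 = 6
dist(I3) = dist(I2) + 2 = 6 + 2 = 8
dist(I4) = dist(I3) + 3 = 8 + 3 = 11
Critical path = max dist = 11

11


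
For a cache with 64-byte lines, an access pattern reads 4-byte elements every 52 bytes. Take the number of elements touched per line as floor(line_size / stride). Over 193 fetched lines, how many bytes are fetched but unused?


Elements per line = floor(64 / 52) = 1
Bytes used per line = 1 * 4 = 4
Wasted per line = 64 - 4 = 60
Total wasted = 60 * 193 = 11580

11580


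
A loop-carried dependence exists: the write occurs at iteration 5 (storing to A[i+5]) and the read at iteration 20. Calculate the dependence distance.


Distance = read iteration - write iteration
= 20 - 5 = 15

15


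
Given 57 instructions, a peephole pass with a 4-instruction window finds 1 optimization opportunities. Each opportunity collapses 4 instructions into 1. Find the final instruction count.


Each match removes 3 instructions.
Total removed = 1 * 3 = 3
Remaining = 57 - 3 = 54

54


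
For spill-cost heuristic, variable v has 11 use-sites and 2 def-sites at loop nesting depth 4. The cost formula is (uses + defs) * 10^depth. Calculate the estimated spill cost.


uses + defs = 11 + 2 = 13
10^4 = 10000
Spill cost = 13 * 10000 = 130000

130000


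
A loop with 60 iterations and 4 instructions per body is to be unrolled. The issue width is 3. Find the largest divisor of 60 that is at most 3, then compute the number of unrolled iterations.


Largest divisor of 60 <= 3 is 3
New iterations = 60 / 3 = 20

20


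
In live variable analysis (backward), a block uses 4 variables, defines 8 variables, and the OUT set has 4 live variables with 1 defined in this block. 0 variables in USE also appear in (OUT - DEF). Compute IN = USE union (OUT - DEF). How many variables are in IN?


OUT - DEF: 4 - 1 = 3
|IN| = |USE| + |OUT - DEF| - |USE ∩ (OUT - DEF)| = 4 + 3 - 0 = 7

7


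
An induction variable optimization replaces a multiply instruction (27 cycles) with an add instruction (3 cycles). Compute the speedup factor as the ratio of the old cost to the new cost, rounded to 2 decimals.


Ratio = mult_cost / add_cost = 27 / 3 = 9.0

9.0


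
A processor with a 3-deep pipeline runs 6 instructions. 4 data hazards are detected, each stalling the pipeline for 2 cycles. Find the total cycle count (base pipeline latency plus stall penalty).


Base cycles = 3 + 6 - 1 = 8
Total stalls = 4 * 2 = 8
Total = 8 + 8 = 16

16


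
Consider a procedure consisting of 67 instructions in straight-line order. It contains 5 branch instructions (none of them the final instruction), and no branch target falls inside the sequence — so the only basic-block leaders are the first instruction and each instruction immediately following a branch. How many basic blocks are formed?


With no in-sequence branch targets, the leaders are the first instruction plus the instruction after each branch.
Number of basic blocks = branches + 1
= 5 + 1 = 6

6


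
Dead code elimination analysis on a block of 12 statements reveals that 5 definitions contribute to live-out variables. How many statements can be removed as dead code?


Dead code = total statements - live definitions
= 12 - 5 = 7

7


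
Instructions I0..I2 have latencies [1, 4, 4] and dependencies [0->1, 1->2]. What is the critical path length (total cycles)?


Compute longest path through dependency graph: dist(Ik) = max over predecessors of dist + latency(Ik).
dist(I0) = latency 1 = 1
dist(I1) = dist(I0) + 4 = 1 + 4 = 5
dist(I2) = dist(I1) + 4 = 5 + 4 = 9
Critical path = max dist = 9

9


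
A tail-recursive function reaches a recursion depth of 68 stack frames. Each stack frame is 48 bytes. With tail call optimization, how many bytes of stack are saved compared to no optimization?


Without TCO: 68 * 48 = 3264 bytes
With TCO: reuse 1 frame = 48 bytes
Savings = 3264 - 48 = 3216

3216


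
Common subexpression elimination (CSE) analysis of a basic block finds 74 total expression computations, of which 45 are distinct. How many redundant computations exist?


CSE count = total expressions - unique expressions
= 74 - 45 = 29

29


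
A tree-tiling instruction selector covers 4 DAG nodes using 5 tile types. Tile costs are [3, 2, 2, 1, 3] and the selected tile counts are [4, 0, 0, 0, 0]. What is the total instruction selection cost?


Total cost = sum(count_i * cost_i)
= 4*3 + 0*2 + 0*2 + 0*1 + 0*3
= 12

12


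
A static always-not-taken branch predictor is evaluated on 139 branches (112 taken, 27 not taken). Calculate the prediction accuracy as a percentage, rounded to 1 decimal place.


Predictor: always-not-taken
Correct predictions = 27
Accuracy = 27 / 139 * 100 = 19.4%

19.4


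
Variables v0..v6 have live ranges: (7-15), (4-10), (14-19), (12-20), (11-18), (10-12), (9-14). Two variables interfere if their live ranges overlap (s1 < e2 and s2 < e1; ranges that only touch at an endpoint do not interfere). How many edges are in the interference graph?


Check all pairs for overlapping intervals.
Two intervals (s1,e1) and (s2,e2) overlap if s1 < e2 and s2 < e1.
v0 (7-15) vs v1..v6: overlaps v1, v2, v3, v4, v5, v6 -> 6
v1 (4-10) vs v2..v6: overlaps v6 -> 1
v2 (14-19) vs v3..v6: overlaps v3, v4 -> 2
v3 (12-20) vs v4..v6: overlaps v4, v6 -> 2
v4 (11-18) vs v5..v6: overlaps v5, v6 -> 2
v5 (10-12) vs v6: overlaps v6 -> 1
Total overlapping pairs = 6 + 1 + 2 + 2 + 2 + 1 = 14

14


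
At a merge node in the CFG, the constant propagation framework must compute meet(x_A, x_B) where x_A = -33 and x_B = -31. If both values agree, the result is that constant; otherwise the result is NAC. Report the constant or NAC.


Meet operation: if both paths give the same constant, result is that constant; if they differ, result is NAC (not-a-constant).
Path A: -33, Path B: -31 -> differ
Result: not-a-constant -> NAC

NAC


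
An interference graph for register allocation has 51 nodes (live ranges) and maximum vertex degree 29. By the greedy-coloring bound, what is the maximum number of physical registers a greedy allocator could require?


Greedy coloring never needs more than (max_degree + 1) colors: when coloring a vertex, at most max_degree neighbors are already colored.
Upper bound = 29 + 1 = 30

30


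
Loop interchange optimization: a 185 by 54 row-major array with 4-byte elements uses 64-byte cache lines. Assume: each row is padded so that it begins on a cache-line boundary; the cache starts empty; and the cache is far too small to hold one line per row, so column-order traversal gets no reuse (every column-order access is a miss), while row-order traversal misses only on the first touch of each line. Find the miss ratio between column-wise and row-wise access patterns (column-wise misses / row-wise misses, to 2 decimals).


Each row occupies 54 * 4 = 216 bytes and starts on a line boundary, so it spans ceil(216 / 64) = 4 cache lines.
Row-major traversal misses (one per line touched): 185 * ceil(54 * 4 / 64) = 740
Column-major traversal misses (no reuse, every access misses): 185 * 54 = 9990
Ratio = 9990 / 740 = 13.5

13.5


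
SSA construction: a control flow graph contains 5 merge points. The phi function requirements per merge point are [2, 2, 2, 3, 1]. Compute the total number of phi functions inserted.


Total phi functions = sum of phi functions at each join node
= 2 + 2 + 2 + 3 + 1 = 10

10


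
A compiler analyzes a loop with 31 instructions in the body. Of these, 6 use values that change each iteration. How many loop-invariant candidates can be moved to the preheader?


Invariant candidates = total - loop-dependent
= 31 - 6 = 25

25


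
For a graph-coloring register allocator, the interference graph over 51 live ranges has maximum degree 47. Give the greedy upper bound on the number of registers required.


Greedy coloring never needs more than (max_degree + 1) colors: when coloring a vertex, at most max_degree neighbors are already colored.
Upper bound = 47 + 1 = 48

48


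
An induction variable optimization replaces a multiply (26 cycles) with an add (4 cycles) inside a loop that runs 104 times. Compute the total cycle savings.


Per-iteration saving = 26 - 4 = 22
Total saved = 104 * 22 = 2288

2288


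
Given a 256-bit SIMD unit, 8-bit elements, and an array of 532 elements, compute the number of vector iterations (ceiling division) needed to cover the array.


Width = 256 / 8 = 32 elements per vector op
Iterations = ceil(532 / 32) = 17

17


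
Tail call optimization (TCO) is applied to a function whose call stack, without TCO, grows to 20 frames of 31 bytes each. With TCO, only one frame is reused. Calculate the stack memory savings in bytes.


Without TCO: 20 * 31 = 620 bytes
With TCO: reuse 1 frame = 31 bytes
Savings = 620 - 31 = 589

589


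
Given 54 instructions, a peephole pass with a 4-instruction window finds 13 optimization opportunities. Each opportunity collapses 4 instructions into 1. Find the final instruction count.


Each match removes 3 instructions.
Total removed = 13 * 3 = 39
Remaining = 54 - 39 = 15

15


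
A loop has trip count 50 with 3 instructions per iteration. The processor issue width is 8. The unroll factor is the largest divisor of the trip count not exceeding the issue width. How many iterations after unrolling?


Largest divisor of 50 <= 8 is 5
New iterations = 50 / 5 = 10

10


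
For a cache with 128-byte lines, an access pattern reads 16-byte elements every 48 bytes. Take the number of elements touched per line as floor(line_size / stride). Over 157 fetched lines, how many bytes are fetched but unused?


Elements per line = floor(128 / 48) = 2
Bytes used per line = 2 * 16 = 32
Wasted per line = 128 - 32 = 96
Total wasted = 96 * 157 = 15072

15072


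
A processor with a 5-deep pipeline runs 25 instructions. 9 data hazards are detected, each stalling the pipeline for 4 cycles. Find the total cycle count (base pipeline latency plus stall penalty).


Base cycles = 5 + 25 - 1 = 29
Total stalls = 9 * 4 = 36
Total = 29 + 36 = 65

65


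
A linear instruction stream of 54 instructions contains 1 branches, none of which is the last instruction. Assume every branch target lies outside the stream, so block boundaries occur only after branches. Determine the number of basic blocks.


With no in-sequence branch targets, the leaders are the first instruction plus the instruction after each branch.
Number of basic blocks = branches + 1
= 1 + 1 = 2

2


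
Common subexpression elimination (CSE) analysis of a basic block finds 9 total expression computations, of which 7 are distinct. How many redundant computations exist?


CSE count = total expressions - unique expressions
= 9 - 7 = 2

2


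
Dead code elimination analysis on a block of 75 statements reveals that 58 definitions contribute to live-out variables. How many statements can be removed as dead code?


Dead code = total statements - live definitions
= 75 - 58 = 17

17


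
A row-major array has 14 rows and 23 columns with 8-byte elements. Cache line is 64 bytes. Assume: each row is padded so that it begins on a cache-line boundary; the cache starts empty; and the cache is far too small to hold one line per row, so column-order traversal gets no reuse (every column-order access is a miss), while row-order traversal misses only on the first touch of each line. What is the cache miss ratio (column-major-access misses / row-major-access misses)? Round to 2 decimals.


Each row occupies 23 * 8 = 184 bytes and starts on a line boundary, so it spans ceil(184 / 64) = 3 cache lines.
Row-major traversal misses (one per line touched): 14 * ceil(23 * 8 / 64) = 42
Column-major traversal misses (no reuse, every access misses): 14 * 23 = 322
Ratio = 322 / 42 = 7.67

7.67


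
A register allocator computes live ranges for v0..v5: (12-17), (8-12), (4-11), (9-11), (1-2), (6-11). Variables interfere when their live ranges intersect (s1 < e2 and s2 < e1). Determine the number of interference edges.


Check all pairs for overlapping intervals.
Two intervals (s1,e1) and (s2,e2) overlap if s1 < e2 and s2 < e1.
v0 (12-17) vs v1..v5: overlaps none -> 0
v1 (8-12) vs v2..v5: overlaps v2, v3, v5 -> 3
v2 (4-11) vs v3..v5: overlaps v3, v5 -> 2
v3 (9-11) vs v4..v5: overlaps v5 -> 1
v4 (1-2) vs v5: overlaps none -> 0
Total overlapping pairs = 0 + 3 + 2 + 1 + 0 = 6

6


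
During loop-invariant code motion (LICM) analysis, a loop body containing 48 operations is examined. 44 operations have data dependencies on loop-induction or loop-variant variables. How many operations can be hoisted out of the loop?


Invariant candidates = total - loop-dependent
= 48 - 44 = 4

4


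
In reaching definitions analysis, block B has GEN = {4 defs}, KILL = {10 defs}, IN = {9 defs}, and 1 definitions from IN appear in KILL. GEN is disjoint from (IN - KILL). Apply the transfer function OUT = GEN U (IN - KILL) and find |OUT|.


IN - KILL: 9 - 1 = 8 surviving definitions
OUT = GEN + surviving = 4 + 8 = 12

12


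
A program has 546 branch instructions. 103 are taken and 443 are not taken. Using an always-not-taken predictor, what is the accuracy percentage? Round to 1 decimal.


Predictor: always-not-taken
Correct predictions = 443
Accuracy = 443 / 546 * 100 = 81.1%

81.1


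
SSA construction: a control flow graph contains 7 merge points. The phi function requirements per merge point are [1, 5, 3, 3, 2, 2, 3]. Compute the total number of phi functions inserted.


Total phi functions = sum of phi functions at each join node
= 1 + 5 + 3 + 3 + 2 + 2 + 3 = 19

19


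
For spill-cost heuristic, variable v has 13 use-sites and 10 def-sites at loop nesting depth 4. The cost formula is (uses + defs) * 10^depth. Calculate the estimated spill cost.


uses + defs = 13 + 10 = 23
10^4 = 10000
Spill cost = 23 * 10000 = 230000

230000


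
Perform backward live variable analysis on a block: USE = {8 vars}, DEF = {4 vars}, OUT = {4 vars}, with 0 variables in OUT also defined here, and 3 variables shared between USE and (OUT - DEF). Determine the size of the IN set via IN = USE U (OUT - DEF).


OUT - DEF: 4 - 0 = 4
|IN| = |USE| + |OUT - DEF| - |USE ∩ (OUT - DEF)| = 8 + 4 - 3 = 9

9


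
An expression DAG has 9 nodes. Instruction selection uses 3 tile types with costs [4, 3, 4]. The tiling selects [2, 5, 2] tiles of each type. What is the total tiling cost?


Total cost = sum(count_i * cost_i)
= 2*4 + 5*3 + 2*4
= 31

31


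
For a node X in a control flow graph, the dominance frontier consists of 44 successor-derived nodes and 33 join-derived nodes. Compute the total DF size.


DF(X) = direct successor contributions + join point contributions
= 44 + 33 = 77

77


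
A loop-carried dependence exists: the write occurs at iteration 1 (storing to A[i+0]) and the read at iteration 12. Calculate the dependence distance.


Distance = read iteration - write iteration
= 12 - 1 = 11

11


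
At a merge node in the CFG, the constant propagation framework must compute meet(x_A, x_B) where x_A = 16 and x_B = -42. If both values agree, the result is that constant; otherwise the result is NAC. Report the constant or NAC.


Meet operation: if both paths give the same constant, result is that constant; if they differ, result is NAC (not-a-constant).
Path A: 16, Path B: -42 -> differ
Result: not-a-constant -> NAC

NAC


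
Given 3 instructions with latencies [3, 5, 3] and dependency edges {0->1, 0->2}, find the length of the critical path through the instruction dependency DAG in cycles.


Compute longest path through dependency graph: dist(Ik) = max over predecessors of dist + latency(Ik).
dist(I0) = latency 3 = 3
dist(I1) = dist(I0) + 5 = 3 + 5 = 8
dist(I2) = dist(I0) + 3 = 3 + 3 = 6
Critical path = max dist = 8

8


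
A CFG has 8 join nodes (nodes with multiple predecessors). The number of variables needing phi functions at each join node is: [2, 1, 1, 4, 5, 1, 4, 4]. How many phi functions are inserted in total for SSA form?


Total phi functions = sum of phi functions at each join node
= 2 + 1 + 1 + 4 + 5 + 1 + 4 + 4 = 22

22


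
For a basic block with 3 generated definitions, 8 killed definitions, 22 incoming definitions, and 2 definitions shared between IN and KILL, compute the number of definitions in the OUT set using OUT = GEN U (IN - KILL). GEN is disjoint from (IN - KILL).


IN - KILL: 22 - 2 = 20 surviving definitions
OUT = GEN + surviving = 3 + 20 = 23

23


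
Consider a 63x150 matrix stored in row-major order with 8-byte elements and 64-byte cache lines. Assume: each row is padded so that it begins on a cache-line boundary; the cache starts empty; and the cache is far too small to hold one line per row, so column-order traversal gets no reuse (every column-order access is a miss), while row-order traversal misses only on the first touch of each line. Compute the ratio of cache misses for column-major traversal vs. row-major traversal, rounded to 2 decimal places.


Each row occupies 150 * 8 = 1200 bytes and starts on a line boundary, so it spans ceil(1200 / 64) = 19 cache lines.
Row-major traversal misses (one per line touched): 63 * ceil(150 * 8 / 64) = 1197
Column-major traversal misses (no reuse, every access misses): 63 * 150 = 9450
Ratio = 9450 / 1197 = 7.89

7.89


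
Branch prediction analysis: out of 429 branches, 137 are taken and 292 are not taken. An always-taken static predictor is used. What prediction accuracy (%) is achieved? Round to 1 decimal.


Predictor: always-taken
Correct predictions = 137
Accuracy = 137 / 429 * 100 = 31.9%

31.9


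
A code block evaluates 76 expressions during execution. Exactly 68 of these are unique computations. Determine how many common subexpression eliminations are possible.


CSE count = total expressions - unique expressions
= 76 - 68 = 8

8


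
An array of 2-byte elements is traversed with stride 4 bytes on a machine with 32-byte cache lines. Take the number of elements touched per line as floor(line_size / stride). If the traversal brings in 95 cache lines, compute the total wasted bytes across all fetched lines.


Elements per line = floor(32 / 4) = 8
Bytes used per line = 8 * 2 = 16
Wasted per line = 32 - 16 = 16
Total wasted = 16 * 95 = 1520

1520


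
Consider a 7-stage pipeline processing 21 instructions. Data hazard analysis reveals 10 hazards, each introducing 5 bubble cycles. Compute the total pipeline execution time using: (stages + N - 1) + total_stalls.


Base cycles = 7 + 21 - 1 = 27
Total stalls = 10 * 5 = 50
Total = 27 + 50 = 77

77


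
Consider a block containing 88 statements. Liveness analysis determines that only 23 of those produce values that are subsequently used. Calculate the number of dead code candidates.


Dead code = total statements - live definitions
= 88 - 23 = 65

65


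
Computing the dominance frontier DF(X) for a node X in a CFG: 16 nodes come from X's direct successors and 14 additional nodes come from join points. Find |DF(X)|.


DF(X) = direct successor contributions + join point contributions
= 16 + 14 = 30

30


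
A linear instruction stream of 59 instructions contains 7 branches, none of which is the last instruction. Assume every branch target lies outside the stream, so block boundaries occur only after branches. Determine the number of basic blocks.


With no in-sequence branch targets, the leaders are the first instruction plus the instruction after each branch.
Number of basic blocks = branches + 1
= 7 + 1 = 8

8


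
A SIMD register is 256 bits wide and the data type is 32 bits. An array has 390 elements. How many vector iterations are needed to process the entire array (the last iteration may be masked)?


Width = 256 / 32 = 8 elements per vector op
Iterations = ceil(390 / 8) = 49

49


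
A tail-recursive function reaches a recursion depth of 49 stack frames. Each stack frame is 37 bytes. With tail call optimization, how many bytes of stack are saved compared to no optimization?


Without TCO: 49 * 37 = 1813 bytes
With TCO: reuse 1 frame = 37 bytes
Savings = 1813 - 37 = 1776

1776


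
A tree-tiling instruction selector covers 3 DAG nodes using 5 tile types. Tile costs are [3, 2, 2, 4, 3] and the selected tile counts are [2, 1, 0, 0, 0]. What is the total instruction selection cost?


Total cost = sum(count_i * cost_i)
= 2*3 + 1*2 + 0*2 + 0*4 + 0*3
= 8

8


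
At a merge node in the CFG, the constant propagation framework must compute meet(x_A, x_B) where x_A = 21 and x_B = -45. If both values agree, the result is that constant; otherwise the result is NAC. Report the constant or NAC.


Meet operation: if both paths give the same constant, result is that constant; if they differ, result is NAC (not-a-constant).
Path A: 21, Path B: -45 -> differ
Result: not-a-constant -> NAC

NAC


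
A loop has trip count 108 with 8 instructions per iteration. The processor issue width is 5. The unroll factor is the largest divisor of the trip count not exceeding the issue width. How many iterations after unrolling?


Largest divisor of 108 <= 5 is 4
New iterations = 108 / 4 = 27

27


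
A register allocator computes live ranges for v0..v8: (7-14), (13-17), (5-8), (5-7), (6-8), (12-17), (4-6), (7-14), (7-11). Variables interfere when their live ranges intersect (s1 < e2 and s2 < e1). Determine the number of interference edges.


Check all pairs for overlapping intervals.
Two intervals (s1,e1) and (s2,e2) overlap if s1 < e2 and s2 < e1.
v0 (7-14) vs v1..v8: overlaps v1, v2, v4, v5, v7, v8 -> 6
v1 (13-17) vs v2..v8: overlaps v5, v7 -> 2
v2 (5-8) vs v3..v8: overlaps v3, v4, v6, v7, v8 -> 5
v3 (5-7) vs v4..v8: overlaps v4, v6 -> 2
v4 (6-8) vs v5..v8: overlaps v7, v8 -> 2
v5 (12-17) vs v6..v8: overlaps v7 -> 1
v6 (4-6) vs v7..v8: overlaps none -> 0
v7 (7-14) vs v8: overlaps v8 -> 1
Total overlapping pairs = 6 + 2 + 5 + 2 + 2 + 1 + 0 + 1 = 19

19


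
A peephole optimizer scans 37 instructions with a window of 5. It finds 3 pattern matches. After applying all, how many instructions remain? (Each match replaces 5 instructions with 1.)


Each match removes 4 instructions.
Total removed = 3 * 4 = 12
Remaining = 37 - 12 = 25

25


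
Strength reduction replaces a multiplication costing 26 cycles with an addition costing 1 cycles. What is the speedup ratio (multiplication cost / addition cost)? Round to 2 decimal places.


Ratio = mult_cost / add_cost = 26 / 1 = 26.0

26.0


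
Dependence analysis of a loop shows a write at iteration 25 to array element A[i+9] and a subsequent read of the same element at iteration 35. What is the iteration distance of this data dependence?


Distance = read iteration - write iteration
= 35 - 25 = 10

10


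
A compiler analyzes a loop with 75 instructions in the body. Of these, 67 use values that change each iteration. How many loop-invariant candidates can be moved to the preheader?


Invariant candidates = total - loop-dependent
= 75 - 67 = 8

8


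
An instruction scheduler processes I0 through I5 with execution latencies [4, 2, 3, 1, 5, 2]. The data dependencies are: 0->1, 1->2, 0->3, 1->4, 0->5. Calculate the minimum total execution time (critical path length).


Compute longest path through dependency graph: dist(Ik) = max over predecessors of dist + latency(Ik).
dist(I0) = latency 4 = 4
dist(I1) = dist(I0) + 2 = 4 + 2 = 6
dist(I2) = dist(I1) + 3 = 6 + 3 = 9
dist(I3) = dist(I0) + 1 = 4 + 1 = 5
dist(I4) = dist(I1) + 5 = 6 + 5 = 11
dist(I5) = dist(I0) + 2 = 4 + 2 = 6
Critical path = max dist = 11

11


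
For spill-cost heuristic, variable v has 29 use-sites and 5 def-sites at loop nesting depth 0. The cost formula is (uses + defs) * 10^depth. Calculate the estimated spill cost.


uses + defs = 29 + 5 = 34
10^0 = 1
Spill cost = 34 * 1 = 34

34


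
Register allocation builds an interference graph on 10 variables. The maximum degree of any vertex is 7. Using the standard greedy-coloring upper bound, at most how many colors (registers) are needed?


Greedy coloring never needs more than (max_degree + 1) colors: when coloring a vertex, at most max_degree neighbors are already colored.
Upper bound = 7 + 1 = 8

8


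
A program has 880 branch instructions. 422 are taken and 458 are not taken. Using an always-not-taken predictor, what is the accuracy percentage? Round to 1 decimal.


Predictor: always-not-taken
Correct predictions = 458
Accuracy = 458 / 880 * 100 = 52.0%

52.0


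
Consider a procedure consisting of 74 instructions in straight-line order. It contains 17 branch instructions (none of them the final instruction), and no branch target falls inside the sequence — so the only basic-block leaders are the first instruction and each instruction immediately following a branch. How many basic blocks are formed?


With no in-sequence branch targets, the leaders are the first instruction plus the instruction after each branch.
Number of basic blocks = branches + 1
= 17 + 1 = 18

18


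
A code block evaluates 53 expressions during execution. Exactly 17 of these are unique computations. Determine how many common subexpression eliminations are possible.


CSE count = total expressions - unique expressions
= 53 - 17 = 36

36


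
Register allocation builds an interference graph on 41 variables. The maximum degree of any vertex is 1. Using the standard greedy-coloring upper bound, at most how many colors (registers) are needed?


Greedy coloring never needs more than (max_degree + 1) colors: when coloring a vertex, at most max_degree neighbors are already colored.
Upper bound = 1 + 1 = 2

2


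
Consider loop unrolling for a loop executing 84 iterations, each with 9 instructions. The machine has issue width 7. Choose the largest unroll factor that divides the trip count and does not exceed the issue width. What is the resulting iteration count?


Largest divisor of 84 <= 7 is 7
New iterations = 84 / 7 = 12

12


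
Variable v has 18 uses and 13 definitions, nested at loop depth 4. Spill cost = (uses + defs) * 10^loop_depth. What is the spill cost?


uses + defs = 18 + 13 = 31
10^4 = 10000
Spill cost = 31 * 10000 = 310000

310000


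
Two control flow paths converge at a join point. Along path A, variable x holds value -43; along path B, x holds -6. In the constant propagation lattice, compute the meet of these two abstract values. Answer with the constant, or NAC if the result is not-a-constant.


Meet operation: if both paths give the same constant, result is that constant; if they differ, result is NAC (not-a-constant).
Path A: -43, Path B: -6 -> differ
Result: not-a-constant -> NAC

NAC
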